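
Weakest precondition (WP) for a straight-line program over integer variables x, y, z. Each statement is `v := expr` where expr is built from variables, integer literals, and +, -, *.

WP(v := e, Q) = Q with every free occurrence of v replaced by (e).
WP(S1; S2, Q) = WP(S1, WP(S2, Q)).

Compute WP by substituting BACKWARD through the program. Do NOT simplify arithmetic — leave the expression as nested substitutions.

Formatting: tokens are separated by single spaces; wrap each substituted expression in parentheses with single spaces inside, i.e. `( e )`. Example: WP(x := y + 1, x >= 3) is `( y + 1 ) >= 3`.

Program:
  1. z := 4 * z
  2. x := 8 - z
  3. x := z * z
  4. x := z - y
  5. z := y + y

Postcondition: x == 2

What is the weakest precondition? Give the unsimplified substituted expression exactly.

post: x == 2
stmt 5: z := y + y  -- replace 0 occurrence(s) of z with (y + y)
  => x == 2
stmt 4: x := z - y  -- replace 1 occurrence(s) of x with (z - y)
  => ( z - y ) == 2
stmt 3: x := z * z  -- replace 0 occurrence(s) of x with (z * z)
  => ( z - y ) == 2
stmt 2: x := 8 - z  -- replace 0 occurrence(s) of x with (8 - z)
  => ( z - y ) == 2
stmt 1: z := 4 * z  -- replace 1 occurrence(s) of z with (4 * z)
  => ( ( 4 * z ) - y ) == 2

Answer: ( ( 4 * z ) - y ) == 2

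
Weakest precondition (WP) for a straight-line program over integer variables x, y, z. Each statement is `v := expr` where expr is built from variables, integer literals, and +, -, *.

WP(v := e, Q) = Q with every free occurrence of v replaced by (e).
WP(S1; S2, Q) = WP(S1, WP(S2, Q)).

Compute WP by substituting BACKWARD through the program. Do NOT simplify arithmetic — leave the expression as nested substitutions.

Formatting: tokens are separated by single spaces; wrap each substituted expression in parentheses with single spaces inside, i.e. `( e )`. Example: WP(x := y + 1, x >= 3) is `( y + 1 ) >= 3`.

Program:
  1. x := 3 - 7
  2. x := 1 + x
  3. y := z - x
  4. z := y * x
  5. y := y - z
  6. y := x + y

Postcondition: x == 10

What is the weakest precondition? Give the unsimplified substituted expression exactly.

Answer: ( 1 + ( 3 - 7 ) ) == 10

Derivation:
post: x == 10
stmt 6: y := x + y  -- replace 0 occurrence(s) of y with (x + y)
  => x == 10
stmt 5: y := y - z  -- replace 0 occurrence(s) of y with (y - z)
  => x == 10
stmt 4: z := y * x  -- replace 0 occurrence(s) of z with (y * x)
  => x == 10
stmt 3: y := z - x  -- replace 0 occurrence(s) of y with (z - x)
  => x == 10
stmt 2: x := 1 + x  -- replace 1 occurrence(s) of x with (1 + x)
  => ( 1 + x ) == 10
stmt 1: x := 3 - 7  -- replace 1 occurrence(s) of x with (3 - 7)
  => ( 1 + ( 3 - 7 ) ) == 10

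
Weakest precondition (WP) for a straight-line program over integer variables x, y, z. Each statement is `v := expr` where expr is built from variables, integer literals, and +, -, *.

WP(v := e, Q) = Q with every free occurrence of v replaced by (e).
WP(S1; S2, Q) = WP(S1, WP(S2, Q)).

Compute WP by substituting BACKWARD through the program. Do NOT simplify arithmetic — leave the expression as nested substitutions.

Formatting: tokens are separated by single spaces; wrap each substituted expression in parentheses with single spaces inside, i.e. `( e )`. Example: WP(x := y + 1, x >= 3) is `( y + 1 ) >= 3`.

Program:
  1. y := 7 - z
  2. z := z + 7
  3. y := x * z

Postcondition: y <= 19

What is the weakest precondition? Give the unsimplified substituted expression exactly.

Answer: ( x * ( z + 7 ) ) <= 19

Derivation:
post: y <= 19
stmt 3: y := x * z  -- replace 1 occurrence(s) of y with (x * z)
  => ( x * z ) <= 19
stmt 2: z := z + 7  -- replace 1 occurrence(s) of z with (z + 7)
  => ( x * ( z + 7 ) ) <= 19
stmt 1: y := 7 - z  -- replace 0 occurrence(s) of y with (7 - z)
  => ( x * ( z + 7 ) ) <= 19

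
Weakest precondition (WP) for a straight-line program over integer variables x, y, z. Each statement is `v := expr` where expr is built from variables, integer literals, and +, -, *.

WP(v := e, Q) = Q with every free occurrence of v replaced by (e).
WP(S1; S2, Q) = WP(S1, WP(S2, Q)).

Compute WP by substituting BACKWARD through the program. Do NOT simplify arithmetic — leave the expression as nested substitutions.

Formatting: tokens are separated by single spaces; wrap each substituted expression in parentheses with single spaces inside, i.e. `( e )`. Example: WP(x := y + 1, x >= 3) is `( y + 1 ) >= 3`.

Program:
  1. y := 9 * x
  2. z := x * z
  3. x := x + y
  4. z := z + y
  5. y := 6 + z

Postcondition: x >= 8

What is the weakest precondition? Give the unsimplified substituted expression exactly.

Answer: ( x + ( 9 * x ) ) >= 8

Derivation:
post: x >= 8
stmt 5: y := 6 + z  -- replace 0 occurrence(s) of y with (6 + z)
  => x >= 8
stmt 4: z := z + y  -- replace 0 occurrence(s) of z with (z + y)
  => x >= 8
stmt 3: x := x + y  -- replace 1 occurrence(s) of x with (x + y)
  => ( x + y ) >= 8
stmt 2: z := x * z  -- replace 0 occurrence(s) of z with (x * z)
  => ( x + y ) >= 8
stmt 1: y := 9 * x  -- replace 1 occurrence(s) of y with (9 * x)
  => ( x + ( 9 * x ) ) >= 8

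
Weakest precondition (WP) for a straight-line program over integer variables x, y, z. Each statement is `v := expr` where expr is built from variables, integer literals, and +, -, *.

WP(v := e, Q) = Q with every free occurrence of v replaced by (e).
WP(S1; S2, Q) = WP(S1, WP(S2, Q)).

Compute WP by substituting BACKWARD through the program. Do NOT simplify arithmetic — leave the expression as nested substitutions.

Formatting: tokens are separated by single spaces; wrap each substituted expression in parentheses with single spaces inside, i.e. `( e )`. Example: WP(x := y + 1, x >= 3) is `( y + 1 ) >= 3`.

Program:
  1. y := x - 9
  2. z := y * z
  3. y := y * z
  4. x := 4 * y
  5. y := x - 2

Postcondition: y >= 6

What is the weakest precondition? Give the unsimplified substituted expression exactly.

post: y >= 6
stmt 5: y := x - 2  -- replace 1 occurrence(s) of y with (x - 2)
  => ( x - 2 ) >= 6
stmt 4: x := 4 * y  -- replace 1 occurrence(s) of x with (4 * y)
  => ( ( 4 * y ) - 2 ) >= 6
stmt 3: y := y * z  -- replace 1 occurrence(s) of y with (y * z)
  => ( ( 4 * ( y * z ) ) - 2 ) >= 6
stmt 2: z := y * z  -- replace 1 occurrence(s) of z with (y * z)
  => ( ( 4 * ( y * ( y * z ) ) ) - 2 ) >= 6
stmt 1: y := x - 9  -- replace 2 occurrence(s) of y with (x - 9)
  => ( ( 4 * ( ( x - 9 ) * ( ( x - 9 ) * z ) ) ) - 2 ) >= 6

Answer: ( ( 4 * ( ( x - 9 ) * ( ( x - 9 ) * z ) ) ) - 2 ) >= 6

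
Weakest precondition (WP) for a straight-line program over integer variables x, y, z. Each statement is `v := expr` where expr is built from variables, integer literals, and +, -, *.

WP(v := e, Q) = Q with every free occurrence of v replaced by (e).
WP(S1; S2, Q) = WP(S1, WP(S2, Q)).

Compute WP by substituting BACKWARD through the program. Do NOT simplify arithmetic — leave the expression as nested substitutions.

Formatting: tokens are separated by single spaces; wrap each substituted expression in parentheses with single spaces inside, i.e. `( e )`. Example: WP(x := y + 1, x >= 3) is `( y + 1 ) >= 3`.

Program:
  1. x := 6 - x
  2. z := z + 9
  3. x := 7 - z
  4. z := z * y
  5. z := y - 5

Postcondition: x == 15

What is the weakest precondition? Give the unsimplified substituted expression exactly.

post: x == 15
stmt 5: z := y - 5  -- replace 0 occurrence(s) of z with (y - 5)
  => x == 15
stmt 4: z := z * y  -- replace 0 occurrence(s) of z with (z * y)
  => x == 15
stmt 3: x := 7 - z  -- replace 1 occurrence(s) of x with (7 - z)
  => ( 7 - z ) == 15
stmt 2: z := z + 9  -- replace 1 occurrence(s) of z with (z + 9)
  => ( 7 - ( z + 9 ) ) == 15
stmt 1: x := 6 - x  -- replace 0 occurrence(s) of x with (6 - x)
  => ( 7 - ( z + 9 ) ) == 15

Answer: ( 7 - ( z + 9 ) ) == 15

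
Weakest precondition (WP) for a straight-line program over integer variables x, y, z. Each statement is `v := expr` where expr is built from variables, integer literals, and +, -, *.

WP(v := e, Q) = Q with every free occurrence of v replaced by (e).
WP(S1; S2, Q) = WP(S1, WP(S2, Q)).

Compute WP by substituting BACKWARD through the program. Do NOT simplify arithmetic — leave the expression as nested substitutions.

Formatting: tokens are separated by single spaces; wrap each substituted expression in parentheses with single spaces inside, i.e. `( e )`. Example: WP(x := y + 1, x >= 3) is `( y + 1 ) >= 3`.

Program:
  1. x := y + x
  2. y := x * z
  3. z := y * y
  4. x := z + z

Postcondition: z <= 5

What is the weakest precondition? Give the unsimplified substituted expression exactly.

post: z <= 5
stmt 4: x := z + z  -- replace 0 occurrence(s) of x with (z + z)
  => z <= 5
stmt 3: z := y * y  -- replace 1 occurrence(s) of z with (y * y)
  => ( y * y ) <= 5
stmt 2: y := x * z  -- replace 2 occurrence(s) of y with (x * z)
  => ( ( x * z ) * ( x * z ) ) <= 5
stmt 1: x := y + x  -- replace 2 occurrence(s) of x with (y + x)
  => ( ( ( y + x ) * z ) * ( ( y + x ) * z ) ) <= 5

Answer: ( ( ( y + x ) * z ) * ( ( y + x ) * z ) ) <= 5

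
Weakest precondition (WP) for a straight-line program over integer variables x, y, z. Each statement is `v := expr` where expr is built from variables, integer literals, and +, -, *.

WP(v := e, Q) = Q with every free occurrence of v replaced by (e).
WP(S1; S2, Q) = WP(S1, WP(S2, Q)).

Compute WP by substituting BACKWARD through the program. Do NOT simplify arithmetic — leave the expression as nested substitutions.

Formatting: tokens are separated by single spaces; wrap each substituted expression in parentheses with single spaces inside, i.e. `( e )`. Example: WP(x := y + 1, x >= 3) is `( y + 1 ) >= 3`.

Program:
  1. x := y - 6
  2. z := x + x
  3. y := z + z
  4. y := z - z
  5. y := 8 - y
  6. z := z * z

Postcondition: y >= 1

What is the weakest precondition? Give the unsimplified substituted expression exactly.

Answer: ( 8 - ( ( ( y - 6 ) + ( y - 6 ) ) - ( ( y - 6 ) + ( y - 6 ) ) ) ) >= 1

Derivation:
post: y >= 1
stmt 6: z := z * z  -- replace 0 occurrence(s) of z with (z * z)
  => y >= 1
stmt 5: y := 8 - y  -- replace 1 occurrence(s) of y with (8 - y)
  => ( 8 - y ) >= 1
stmt 4: y := z - z  -- replace 1 occurrence(s) of y with (z - z)
  => ( 8 - ( z - z ) ) >= 1
stmt 3: y := z + z  -- replace 0 occurrence(s) of y with (z + z)
  => ( 8 - ( z - z ) ) >= 1
stmt 2: z := x + x  -- replace 2 occurrence(s) of z with (x + x)
  => ( 8 - ( ( x + x ) - ( x + x ) ) ) >= 1
stmt 1: x := y - 6  -- replace 4 occurrence(s) of x with (y - 6)
  => ( 8 - ( ( ( y - 6 ) + ( y - 6 ) ) - ( ( y - 6 ) + ( y - 6 ) ) ) ) >= 1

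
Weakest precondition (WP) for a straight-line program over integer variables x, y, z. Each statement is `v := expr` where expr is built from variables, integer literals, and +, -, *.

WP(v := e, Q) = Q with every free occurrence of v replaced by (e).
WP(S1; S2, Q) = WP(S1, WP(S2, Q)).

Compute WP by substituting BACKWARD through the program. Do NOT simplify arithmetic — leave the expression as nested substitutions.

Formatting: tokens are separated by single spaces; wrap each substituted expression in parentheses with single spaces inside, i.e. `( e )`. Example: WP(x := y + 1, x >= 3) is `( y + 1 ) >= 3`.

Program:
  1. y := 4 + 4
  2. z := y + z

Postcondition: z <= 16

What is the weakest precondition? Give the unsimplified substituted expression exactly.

post: z <= 16
stmt 2: z := y + z  -- replace 1 occurrence(s) of z with (y + z)
  => ( y + z ) <= 16
stmt 1: y := 4 + 4  -- replace 1 occurrence(s) of y with (4 + 4)
  => ( ( 4 + 4 ) + z ) <= 16

Answer: ( ( 4 + 4 ) + z ) <= 16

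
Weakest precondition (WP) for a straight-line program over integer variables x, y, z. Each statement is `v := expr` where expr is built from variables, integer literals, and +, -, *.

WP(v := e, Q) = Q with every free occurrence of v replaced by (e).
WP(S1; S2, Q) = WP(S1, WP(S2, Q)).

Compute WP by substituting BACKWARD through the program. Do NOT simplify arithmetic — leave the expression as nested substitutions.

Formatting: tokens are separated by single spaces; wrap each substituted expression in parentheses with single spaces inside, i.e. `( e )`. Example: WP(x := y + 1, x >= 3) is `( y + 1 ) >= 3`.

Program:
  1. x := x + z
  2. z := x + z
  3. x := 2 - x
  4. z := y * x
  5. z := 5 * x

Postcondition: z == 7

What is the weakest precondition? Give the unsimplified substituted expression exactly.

Answer: ( 5 * ( 2 - ( x + z ) ) ) == 7

Derivation:
post: z == 7
stmt 5: z := 5 * x  -- replace 1 occurrence(s) of z with (5 * x)
  => ( 5 * x ) == 7
stmt 4: z := y * x  -- replace 0 occurrence(s) of z with (y * x)
  => ( 5 * x ) == 7
stmt 3: x := 2 - x  -- replace 1 occurrence(s) of x with (2 - x)
  => ( 5 * ( 2 - x ) ) == 7
stmt 2: z := x + z  -- replace 0 occurrence(s) of z with (x + z)
  => ( 5 * ( 2 - x ) ) == 7
stmt 1: x := x + z  -- replace 1 occurrence(s) of x with (x + z)
  => ( 5 * ( 2 - ( x + z ) ) ) == 7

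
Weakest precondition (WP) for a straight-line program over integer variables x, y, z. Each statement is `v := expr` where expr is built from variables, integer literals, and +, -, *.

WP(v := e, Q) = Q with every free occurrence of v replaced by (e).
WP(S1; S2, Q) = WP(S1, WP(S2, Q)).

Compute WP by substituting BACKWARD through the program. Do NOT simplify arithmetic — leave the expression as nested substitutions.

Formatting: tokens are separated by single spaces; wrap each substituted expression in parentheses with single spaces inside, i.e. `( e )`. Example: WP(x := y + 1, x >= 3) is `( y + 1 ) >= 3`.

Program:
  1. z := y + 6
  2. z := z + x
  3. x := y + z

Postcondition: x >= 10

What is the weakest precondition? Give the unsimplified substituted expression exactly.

post: x >= 10
stmt 3: x := y + z  -- replace 1 occurrence(s) of x with (y + z)
  => ( y + z ) >= 10
stmt 2: z := z + x  -- replace 1 occurrence(s) of z with (z + x)
  => ( y + ( z + x ) ) >= 10
stmt 1: z := y + 6  -- replace 1 occurrence(s) of z with (y + 6)
  => ( y + ( ( y + 6 ) + x ) ) >= 10

Answer: ( y + ( ( y + 6 ) + x ) ) >= 10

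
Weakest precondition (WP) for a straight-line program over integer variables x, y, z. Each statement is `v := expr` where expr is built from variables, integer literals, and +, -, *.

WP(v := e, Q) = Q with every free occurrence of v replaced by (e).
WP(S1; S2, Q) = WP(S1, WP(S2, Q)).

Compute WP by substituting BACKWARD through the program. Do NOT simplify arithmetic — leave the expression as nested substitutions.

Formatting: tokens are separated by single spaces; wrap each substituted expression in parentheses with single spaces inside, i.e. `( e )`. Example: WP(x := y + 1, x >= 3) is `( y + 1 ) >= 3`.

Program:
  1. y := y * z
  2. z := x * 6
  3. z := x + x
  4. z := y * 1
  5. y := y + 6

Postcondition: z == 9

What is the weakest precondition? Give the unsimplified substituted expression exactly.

post: z == 9
stmt 5: y := y + 6  -- replace 0 occurrence(s) of y with (y + 6)
  => z == 9
stmt 4: z := y * 1  -- replace 1 occurrence(s) of z with (y * 1)
  => ( y * 1 ) == 9
stmt 3: z := x + x  -- replace 0 occurrence(s) of z with (x + x)
  => ( y * 1 ) == 9
stmt 2: z := x * 6  -- replace 0 occurrence(s) of z with (x * 6)
  => ( y * 1 ) == 9
stmt 1: y := y * z  -- replace 1 occurrence(s) of y with (y * z)
  => ( ( y * z ) * 1 ) == 9

Answer: ( ( y * z ) * 1 ) == 9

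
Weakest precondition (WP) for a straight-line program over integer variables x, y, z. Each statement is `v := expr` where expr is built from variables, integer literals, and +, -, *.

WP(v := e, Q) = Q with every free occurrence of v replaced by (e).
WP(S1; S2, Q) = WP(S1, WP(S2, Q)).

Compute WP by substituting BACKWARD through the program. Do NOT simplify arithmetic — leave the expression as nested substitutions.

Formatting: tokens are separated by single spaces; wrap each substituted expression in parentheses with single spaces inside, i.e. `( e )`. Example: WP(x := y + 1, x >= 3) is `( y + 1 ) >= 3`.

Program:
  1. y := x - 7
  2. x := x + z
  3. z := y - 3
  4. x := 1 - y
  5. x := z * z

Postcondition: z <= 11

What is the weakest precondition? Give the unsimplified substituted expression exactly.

Answer: ( ( x - 7 ) - 3 ) <= 11

Derivation:
post: z <= 11
stmt 5: x := z * z  -- replace 0 occurrence(s) of x with (z * z)
  => z <= 11
stmt 4: x := 1 - y  -- replace 0 occurrence(s) of x with (1 - y)
  => z <= 11
stmt 3: z := y - 3  -- replace 1 occurrence(s) of z with (y - 3)
  => ( y - 3 ) <= 11
stmt 2: x := x + z  -- replace 0 occurrence(s) of x with (x + z)
  => ( y - 3 ) <= 11
stmt 1: y := x - 7  -- replace 1 occurrence(s) of y with (x - 7)
  => ( ( x - 7 ) - 3 ) <= 11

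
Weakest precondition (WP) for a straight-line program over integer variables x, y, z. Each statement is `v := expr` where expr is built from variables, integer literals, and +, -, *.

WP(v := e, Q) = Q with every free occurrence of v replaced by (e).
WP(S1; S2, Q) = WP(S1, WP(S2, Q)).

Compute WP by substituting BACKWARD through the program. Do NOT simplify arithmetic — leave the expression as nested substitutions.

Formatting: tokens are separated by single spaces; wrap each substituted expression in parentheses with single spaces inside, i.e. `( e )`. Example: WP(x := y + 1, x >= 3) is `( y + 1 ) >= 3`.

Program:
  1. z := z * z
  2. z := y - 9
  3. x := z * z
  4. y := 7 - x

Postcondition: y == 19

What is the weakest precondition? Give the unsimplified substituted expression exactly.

post: y == 19
stmt 4: y := 7 - x  -- replace 1 occurrence(s) of y with (7 - x)
  => ( 7 - x ) == 19
stmt 3: x := z * z  -- replace 1 occurrence(s) of x with (z * z)
  => ( 7 - ( z * z ) ) == 19
stmt 2: z := y - 9  -- replace 2 occurrence(s) of z with (y - 9)
  => ( 7 - ( ( y - 9 ) * ( y - 9 ) ) ) == 19
stmt 1: z := z * z  -- replace 0 occurrence(s) of z with (z * z)
  => ( 7 - ( ( y - 9 ) * ( y - 9 ) ) ) == 19

Answer: ( 7 - ( ( y - 9 ) * ( y - 9 ) ) ) == 19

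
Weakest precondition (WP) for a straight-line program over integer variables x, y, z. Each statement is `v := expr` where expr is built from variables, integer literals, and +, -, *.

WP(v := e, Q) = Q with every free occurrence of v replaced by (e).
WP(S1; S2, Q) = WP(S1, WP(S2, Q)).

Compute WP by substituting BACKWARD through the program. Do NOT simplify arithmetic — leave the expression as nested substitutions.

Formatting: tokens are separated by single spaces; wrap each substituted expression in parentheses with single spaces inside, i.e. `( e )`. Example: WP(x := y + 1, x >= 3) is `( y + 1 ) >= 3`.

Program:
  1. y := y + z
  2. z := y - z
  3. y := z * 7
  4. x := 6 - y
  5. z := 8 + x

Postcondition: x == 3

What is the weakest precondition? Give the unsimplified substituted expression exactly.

post: x == 3
stmt 5: z := 8 + x  -- replace 0 occurrence(s) of z with (8 + x)
  => x == 3
stmt 4: x := 6 - y  -- replace 1 occurrence(s) of x with (6 - y)
  => ( 6 - y ) == 3
stmt 3: y := z * 7  -- replace 1 occurrence(s) of y with (z * 7)
  => ( 6 - ( z * 7 ) ) == 3
stmt 2: z := y - z  -- replace 1 occurrence(s) of z with (y - z)
  => ( 6 - ( ( y - z ) * 7 ) ) == 3
stmt 1: y := y + z  -- replace 1 occurrence(s) of y with (y + z)
  => ( 6 - ( ( ( y + z ) - z ) * 7 ) ) == 3

Answer: ( 6 - ( ( ( y + z ) - z ) * 7 ) ) == 3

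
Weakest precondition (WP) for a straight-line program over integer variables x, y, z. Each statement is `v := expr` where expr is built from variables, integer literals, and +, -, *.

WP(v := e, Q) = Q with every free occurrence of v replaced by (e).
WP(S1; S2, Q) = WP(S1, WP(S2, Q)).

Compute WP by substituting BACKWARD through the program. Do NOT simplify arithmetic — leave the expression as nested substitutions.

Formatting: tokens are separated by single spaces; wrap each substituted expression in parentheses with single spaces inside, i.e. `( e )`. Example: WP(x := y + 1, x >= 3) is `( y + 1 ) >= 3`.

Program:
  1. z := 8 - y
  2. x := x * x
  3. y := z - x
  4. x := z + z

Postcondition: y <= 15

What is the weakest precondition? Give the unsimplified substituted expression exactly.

Answer: ( ( 8 - y ) - ( x * x ) ) <= 15

Derivation:
post: y <= 15
stmt 4: x := z + z  -- replace 0 occurrence(s) of x with (z + z)
  => y <= 15
stmt 3: y := z - x  -- replace 1 occurrence(s) of y with (z - x)
  => ( z - x ) <= 15
stmt 2: x := x * x  -- replace 1 occurrence(s) of x with (x * x)
  => ( z - ( x * x ) ) <= 15
stmt 1: z := 8 - y  -- replace 1 occurrence(s) of z with (8 - y)
  => ( ( 8 - y ) - ( x * x ) ) <= 15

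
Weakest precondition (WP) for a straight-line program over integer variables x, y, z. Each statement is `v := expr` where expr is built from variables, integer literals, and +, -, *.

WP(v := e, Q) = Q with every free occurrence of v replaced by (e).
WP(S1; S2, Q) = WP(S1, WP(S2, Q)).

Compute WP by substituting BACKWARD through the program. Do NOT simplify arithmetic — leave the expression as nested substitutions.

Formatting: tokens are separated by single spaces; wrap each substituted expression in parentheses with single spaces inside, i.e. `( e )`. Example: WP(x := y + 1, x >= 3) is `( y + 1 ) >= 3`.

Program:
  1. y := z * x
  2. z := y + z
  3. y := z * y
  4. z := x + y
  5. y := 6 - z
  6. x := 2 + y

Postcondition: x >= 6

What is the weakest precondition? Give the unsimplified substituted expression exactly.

post: x >= 6
stmt 6: x := 2 + y  -- replace 1 occurrence(s) of x with (2 + y)
  => ( 2 + y ) >= 6
stmt 5: y := 6 - z  -- replace 1 occurrence(s) of y with (6 - z)
  => ( 2 + ( 6 - z ) ) >= 6
stmt 4: z := x + y  -- replace 1 occurrence(s) of z with (x + y)
  => ( 2 + ( 6 - ( x + y ) ) ) >= 6
stmt 3: y := z * y  -- replace 1 occurrence(s) of y with (z * y)
  => ( 2 + ( 6 - ( x + ( z * y ) ) ) ) >= 6
stmt 2: z := y + z  -- replace 1 occurrence(s) of z with (y + z)
  => ( 2 + ( 6 - ( x + ( ( y + z ) * y ) ) ) ) >= 6
stmt 1: y := z * x  -- replace 2 occurrence(s) of y with (z * x)
  => ( 2 + ( 6 - ( x + ( ( ( z * x ) + z ) * ( z * x ) ) ) ) ) >= 6

Answer: ( 2 + ( 6 - ( x + ( ( ( z * x ) + z ) * ( z * x ) ) ) ) ) >= 6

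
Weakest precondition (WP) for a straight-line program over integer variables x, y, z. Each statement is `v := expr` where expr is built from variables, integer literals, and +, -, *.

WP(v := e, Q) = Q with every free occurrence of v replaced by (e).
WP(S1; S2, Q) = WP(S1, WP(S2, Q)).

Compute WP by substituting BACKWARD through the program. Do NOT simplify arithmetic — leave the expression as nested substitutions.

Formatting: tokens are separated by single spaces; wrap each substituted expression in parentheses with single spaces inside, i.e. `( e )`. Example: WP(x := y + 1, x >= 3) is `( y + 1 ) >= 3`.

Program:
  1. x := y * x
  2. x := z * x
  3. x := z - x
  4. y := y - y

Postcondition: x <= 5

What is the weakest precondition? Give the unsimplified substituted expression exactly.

Answer: ( z - ( z * ( y * x ) ) ) <= 5

Derivation:
post: x <= 5
stmt 4: y := y - y  -- replace 0 occurrence(s) of y with (y - y)
  => x <= 5
stmt 3: x := z - x  -- replace 1 occurrence(s) of x with (z - x)
  => ( z - x ) <= 5
stmt 2: x := z * x  -- replace 1 occurrence(s) of x with (z * x)
  => ( z - ( z * x ) ) <= 5
stmt 1: x := y * x  -- replace 1 occurrence(s) of x with (y * x)
  => ( z - ( z * ( y * x ) ) ) <= 5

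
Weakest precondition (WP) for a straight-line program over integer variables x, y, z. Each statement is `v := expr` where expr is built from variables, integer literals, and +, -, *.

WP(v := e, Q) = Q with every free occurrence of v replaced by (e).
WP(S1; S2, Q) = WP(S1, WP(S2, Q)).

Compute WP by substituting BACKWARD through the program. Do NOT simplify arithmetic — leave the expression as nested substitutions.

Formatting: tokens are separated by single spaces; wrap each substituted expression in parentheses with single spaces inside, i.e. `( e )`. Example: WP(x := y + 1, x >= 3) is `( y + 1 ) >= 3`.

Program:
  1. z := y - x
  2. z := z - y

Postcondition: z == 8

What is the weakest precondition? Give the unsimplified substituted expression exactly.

post: z == 8
stmt 2: z := z - y  -- replace 1 occurrence(s) of z with (z - y)
  => ( z - y ) == 8
stmt 1: z := y - x  -- replace 1 occurrence(s) of z with (y - x)
  => ( ( y - x ) - y ) == 8

Answer: ( ( y - x ) - y ) == 8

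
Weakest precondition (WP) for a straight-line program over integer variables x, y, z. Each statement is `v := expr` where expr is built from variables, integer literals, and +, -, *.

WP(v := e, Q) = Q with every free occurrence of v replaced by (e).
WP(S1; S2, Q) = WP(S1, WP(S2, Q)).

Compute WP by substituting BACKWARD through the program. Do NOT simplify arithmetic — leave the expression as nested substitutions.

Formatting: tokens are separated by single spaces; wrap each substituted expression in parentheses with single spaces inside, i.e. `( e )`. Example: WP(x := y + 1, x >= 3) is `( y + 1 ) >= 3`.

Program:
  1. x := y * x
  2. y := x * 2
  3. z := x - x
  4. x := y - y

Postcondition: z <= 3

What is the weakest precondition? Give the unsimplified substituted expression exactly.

post: z <= 3
stmt 4: x := y - y  -- replace 0 occurrence(s) of x with (y - y)
  => z <= 3
stmt 3: z := x - x  -- replace 1 occurrence(s) of z with (x - x)
  => ( x - x ) <= 3
stmt 2: y := x * 2  -- replace 0 occurrence(s) of y with (x * 2)
  => ( x - x ) <= 3
stmt 1: x := y * x  -- replace 2 occurrence(s) of x with (y * x)
  => ( ( y * x ) - ( y * x ) ) <= 3

Answer: ( ( y * x ) - ( y * x ) ) <= 3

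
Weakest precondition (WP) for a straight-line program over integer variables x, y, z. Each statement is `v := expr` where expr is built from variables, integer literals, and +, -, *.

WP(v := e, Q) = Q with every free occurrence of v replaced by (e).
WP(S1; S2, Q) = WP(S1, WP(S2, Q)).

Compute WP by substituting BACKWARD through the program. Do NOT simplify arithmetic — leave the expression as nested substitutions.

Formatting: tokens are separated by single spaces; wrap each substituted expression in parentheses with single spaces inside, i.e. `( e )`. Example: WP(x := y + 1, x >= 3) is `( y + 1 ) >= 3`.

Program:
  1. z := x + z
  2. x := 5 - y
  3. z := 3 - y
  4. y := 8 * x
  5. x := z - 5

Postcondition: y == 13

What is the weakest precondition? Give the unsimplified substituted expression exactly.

Answer: ( 8 * ( 5 - y ) ) == 13

Derivation:
post: y == 13
stmt 5: x := z - 5  -- replace 0 occurrence(s) of x with (z - 5)
  => y == 13
stmt 4: y := 8 * x  -- replace 1 occurrence(s) of y with (8 * x)
  => ( 8 * x ) == 13
stmt 3: z := 3 - y  -- replace 0 occurrence(s) of z with (3 - y)
  => ( 8 * x ) == 13
stmt 2: x := 5 - y  -- replace 1 occurrence(s) of x with (5 - y)
  => ( 8 * ( 5 - y ) ) == 13
stmt 1: z := x + z  -- replace 0 occurrence(s) of z with (x + z)
  => ( 8 * ( 5 - y ) ) == 13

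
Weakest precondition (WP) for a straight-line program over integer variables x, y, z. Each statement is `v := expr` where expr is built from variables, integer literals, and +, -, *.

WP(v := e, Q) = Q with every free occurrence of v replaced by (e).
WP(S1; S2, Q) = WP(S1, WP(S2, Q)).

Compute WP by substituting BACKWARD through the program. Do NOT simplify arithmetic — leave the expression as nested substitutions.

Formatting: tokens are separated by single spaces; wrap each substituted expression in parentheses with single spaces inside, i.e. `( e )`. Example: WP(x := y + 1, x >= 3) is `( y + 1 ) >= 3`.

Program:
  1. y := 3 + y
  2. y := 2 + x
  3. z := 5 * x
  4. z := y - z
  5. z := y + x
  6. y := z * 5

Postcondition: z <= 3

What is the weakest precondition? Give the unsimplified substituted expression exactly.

Answer: ( ( 2 + x ) + x ) <= 3

Derivation:
post: z <= 3
stmt 6: y := z * 5  -- replace 0 occurrence(s) of y with (z * 5)
  => z <= 3
stmt 5: z := y + x  -- replace 1 occurrence(s) of z with (y + x)
  => ( y + x ) <= 3
stmt 4: z := y - z  -- replace 0 occurrence(s) of z with (y - z)
  => ( y + x ) <= 3
stmt 3: z := 5 * x  -- replace 0 occurrence(s) of z with (5 * x)
  => ( y + x ) <= 3
stmt 2: y := 2 + x  -- replace 1 occurrence(s) of y with (2 + x)
  => ( ( 2 + x ) + x ) <= 3
stmt 1: y := 3 + y  -- replace 0 occurrence(s) of y with (3 + y)
  => ( ( 2 + x ) + x ) <= 3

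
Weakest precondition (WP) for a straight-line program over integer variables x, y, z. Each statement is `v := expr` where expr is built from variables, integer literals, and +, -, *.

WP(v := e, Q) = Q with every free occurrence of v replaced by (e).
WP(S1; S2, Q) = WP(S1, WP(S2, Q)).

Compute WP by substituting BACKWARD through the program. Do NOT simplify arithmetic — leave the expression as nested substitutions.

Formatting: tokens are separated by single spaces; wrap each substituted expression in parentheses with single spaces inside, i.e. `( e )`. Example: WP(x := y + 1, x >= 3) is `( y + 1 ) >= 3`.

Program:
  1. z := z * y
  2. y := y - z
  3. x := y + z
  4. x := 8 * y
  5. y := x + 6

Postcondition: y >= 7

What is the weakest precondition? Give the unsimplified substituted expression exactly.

post: y >= 7
stmt 5: y := x + 6  -- replace 1 occurrence(s) of y with (x + 6)
  => ( x + 6 ) >= 7
stmt 4: x := 8 * y  -- replace 1 occurrence(s) of x with (8 * y)
  => ( ( 8 * y ) + 6 ) >= 7
stmt 3: x := y + z  -- replace 0 occurrence(s) of x with (y + z)
  => ( ( 8 * y ) + 6 ) >= 7
stmt 2: y := y - z  -- replace 1 occurrence(s) of y with (y - z)
  => ( ( 8 * ( y - z ) ) + 6 ) >= 7
stmt 1: z := z * y  -- replace 1 occurrence(s) of z with (z * y)
  => ( ( 8 * ( y - ( z * y ) ) ) + 6 ) >= 7

Answer: ( ( 8 * ( y - ( z * y ) ) ) + 6 ) >= 7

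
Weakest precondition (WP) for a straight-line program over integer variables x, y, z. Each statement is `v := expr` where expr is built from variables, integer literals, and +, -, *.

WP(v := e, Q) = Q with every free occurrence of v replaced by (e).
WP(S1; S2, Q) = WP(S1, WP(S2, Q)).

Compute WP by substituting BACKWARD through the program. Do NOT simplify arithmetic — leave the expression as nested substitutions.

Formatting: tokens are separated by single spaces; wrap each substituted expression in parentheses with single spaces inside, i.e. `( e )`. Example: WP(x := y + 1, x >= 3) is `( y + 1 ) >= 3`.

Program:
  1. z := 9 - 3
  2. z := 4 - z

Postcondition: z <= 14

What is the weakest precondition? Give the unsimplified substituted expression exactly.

Answer: ( 4 - ( 9 - 3 ) ) <= 14

Derivation:
post: z <= 14
stmt 2: z := 4 - z  -- replace 1 occurrence(s) of z with (4 - z)
  => ( 4 - z ) <= 14
stmt 1: z := 9 - 3  -- replace 1 occurrence(s) of z with (9 - 3)
  => ( 4 - ( 9 - 3 ) ) <= 14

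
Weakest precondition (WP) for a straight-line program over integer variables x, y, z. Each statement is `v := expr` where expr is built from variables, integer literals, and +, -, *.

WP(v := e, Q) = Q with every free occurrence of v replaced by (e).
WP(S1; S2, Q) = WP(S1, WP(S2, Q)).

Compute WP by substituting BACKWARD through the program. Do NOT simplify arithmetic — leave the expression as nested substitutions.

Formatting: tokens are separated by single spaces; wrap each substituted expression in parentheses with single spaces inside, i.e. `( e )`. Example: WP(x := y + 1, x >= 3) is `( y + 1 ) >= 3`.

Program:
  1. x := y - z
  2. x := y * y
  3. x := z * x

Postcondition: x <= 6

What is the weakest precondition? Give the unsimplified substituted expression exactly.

Answer: ( z * ( y * y ) ) <= 6

Derivation:
post: x <= 6
stmt 3: x := z * x  -- replace 1 occurrence(s) of x with (z * x)
  => ( z * x ) <= 6
stmt 2: x := y * y  -- replace 1 occurrence(s) of x with (y * y)
  => ( z * ( y * y ) ) <= 6
stmt 1: x := y - z  -- replace 0 occurrence(s) of x with (y - z)
  => ( z * ( y * y ) ) <= 6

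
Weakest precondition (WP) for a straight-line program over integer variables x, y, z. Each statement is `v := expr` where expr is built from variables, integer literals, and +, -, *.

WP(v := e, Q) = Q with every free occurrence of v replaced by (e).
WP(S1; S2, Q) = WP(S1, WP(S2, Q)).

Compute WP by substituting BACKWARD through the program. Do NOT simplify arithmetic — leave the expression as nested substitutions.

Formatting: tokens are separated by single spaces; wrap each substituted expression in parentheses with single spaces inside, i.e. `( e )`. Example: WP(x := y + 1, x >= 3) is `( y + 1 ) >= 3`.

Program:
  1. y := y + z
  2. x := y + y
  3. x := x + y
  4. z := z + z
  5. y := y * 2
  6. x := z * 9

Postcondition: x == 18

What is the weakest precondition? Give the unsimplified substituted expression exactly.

post: x == 18
stmt 6: x := z * 9  -- replace 1 occurrence(s) of x with (z * 9)
  => ( z * 9 ) == 18
stmt 5: y := y * 2  -- replace 0 occurrence(s) of y with (y * 2)
  => ( z * 9 ) == 18
stmt 4: z := z + z  -- replace 1 occurrence(s) of z with (z + z)
  => ( ( z + z ) * 9 ) == 18
stmt 3: x := x + y  -- replace 0 occurrence(s) of x with (x + y)
  => ( ( z + z ) * 9 ) == 18
stmt 2: x := y + y  -- replace 0 occurrence(s) of x with (y + y)
  => ( ( z + z ) * 9 ) == 18
stmt 1: y := y + z  -- replace 0 occurrence(s) of y with (y + z)
  => ( ( z + z ) * 9 ) == 18

Answer: ( ( z + z ) * 9 ) == 18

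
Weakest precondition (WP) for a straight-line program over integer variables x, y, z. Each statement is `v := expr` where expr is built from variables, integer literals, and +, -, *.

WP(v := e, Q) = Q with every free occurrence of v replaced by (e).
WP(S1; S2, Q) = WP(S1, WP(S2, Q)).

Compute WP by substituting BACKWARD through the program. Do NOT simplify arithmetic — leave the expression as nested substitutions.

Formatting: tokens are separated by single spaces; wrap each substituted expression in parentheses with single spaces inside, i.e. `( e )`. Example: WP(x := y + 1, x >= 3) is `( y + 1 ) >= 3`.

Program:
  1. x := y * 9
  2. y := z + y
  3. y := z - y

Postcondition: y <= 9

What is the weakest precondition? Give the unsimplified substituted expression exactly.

Answer: ( z - ( z + y ) ) <= 9

Derivation:
post: y <= 9
stmt 3: y := z - y  -- replace 1 occurrence(s) of y with (z - y)
  => ( z - y ) <= 9
stmt 2: y := z + y  -- replace 1 occurrence(s) of y with (z + y)
  => ( z - ( z + y ) ) <= 9
stmt 1: x := y * 9  -- replace 0 occurrence(s) of x with (y * 9)
  => ( z - ( z + y ) ) <= 9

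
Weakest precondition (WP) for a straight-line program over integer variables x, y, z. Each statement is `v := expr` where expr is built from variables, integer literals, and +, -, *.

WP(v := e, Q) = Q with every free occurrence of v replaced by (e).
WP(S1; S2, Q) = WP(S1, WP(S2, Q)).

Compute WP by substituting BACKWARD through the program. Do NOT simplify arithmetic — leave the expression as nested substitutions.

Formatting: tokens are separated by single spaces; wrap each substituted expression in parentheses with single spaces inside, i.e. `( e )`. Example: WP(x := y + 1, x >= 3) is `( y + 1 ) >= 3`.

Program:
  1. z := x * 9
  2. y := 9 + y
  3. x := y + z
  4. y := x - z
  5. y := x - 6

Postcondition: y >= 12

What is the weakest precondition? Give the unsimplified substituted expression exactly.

post: y >= 12
stmt 5: y := x - 6  -- replace 1 occurrence(s) of y with (x - 6)
  => ( x - 6 ) >= 12
stmt 4: y := x - z  -- replace 0 occurrence(s) of y with (x - z)
  => ( x - 6 ) >= 12
stmt 3: x := y + z  -- replace 1 occurrence(s) of x with (y + z)
  => ( ( y + z ) - 6 ) >= 12
stmt 2: y := 9 + y  -- replace 1 occurrence(s) of y with (9 + y)
  => ( ( ( 9 + y ) + z ) - 6 ) >= 12
stmt 1: z := x * 9  -- replace 1 occurrence(s) of z with (x * 9)
  => ( ( ( 9 + y ) + ( x * 9 ) ) - 6 ) >= 12

Answer: ( ( ( 9 + y ) + ( x * 9 ) ) - 6 ) >= 12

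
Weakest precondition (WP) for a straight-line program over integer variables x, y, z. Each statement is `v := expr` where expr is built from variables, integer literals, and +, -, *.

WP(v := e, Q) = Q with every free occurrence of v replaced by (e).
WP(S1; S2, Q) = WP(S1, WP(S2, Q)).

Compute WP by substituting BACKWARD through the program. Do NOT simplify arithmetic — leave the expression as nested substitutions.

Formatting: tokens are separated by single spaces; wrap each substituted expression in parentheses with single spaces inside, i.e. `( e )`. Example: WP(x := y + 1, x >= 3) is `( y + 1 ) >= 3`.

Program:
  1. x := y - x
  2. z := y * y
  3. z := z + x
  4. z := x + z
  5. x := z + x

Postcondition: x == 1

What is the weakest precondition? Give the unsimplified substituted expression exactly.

post: x == 1
stmt 5: x := z + x  -- replace 1 occurrence(s) of x with (z + x)
  => ( z + x ) == 1
stmt 4: z := x + z  -- replace 1 occurrence(s) of z with (x + z)
  => ( ( x + z ) + x ) == 1
stmt 3: z := z + x  -- replace 1 occurrence(s) of z with (z + x)
  => ( ( x + ( z + x ) ) + x ) == 1
stmt 2: z := y * y  -- replace 1 occurrence(s) of z with (y * y)
  => ( ( x + ( ( y * y ) + x ) ) + x ) == 1
stmt 1: x := y - x  -- replace 3 occurrence(s) of x with (y - x)
  => ( ( ( y - x ) + ( ( y * y ) + ( y - x ) ) ) + ( y - x ) ) == 1

Answer: ( ( ( y - x ) + ( ( y * y ) + ( y - x ) ) ) + ( y - x ) ) == 1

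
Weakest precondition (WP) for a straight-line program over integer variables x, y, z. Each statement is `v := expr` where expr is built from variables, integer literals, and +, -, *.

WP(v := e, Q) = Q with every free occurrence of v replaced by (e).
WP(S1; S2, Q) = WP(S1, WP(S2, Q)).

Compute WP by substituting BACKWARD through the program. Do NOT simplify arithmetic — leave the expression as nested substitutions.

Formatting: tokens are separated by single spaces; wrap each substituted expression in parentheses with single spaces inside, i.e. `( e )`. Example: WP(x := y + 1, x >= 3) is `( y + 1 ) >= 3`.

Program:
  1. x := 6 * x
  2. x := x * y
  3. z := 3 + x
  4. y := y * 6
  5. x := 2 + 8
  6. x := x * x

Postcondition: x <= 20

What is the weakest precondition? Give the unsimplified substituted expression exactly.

Answer: ( ( 2 + 8 ) * ( 2 + 8 ) ) <= 20

Derivation:
post: x <= 20
stmt 6: x := x * x  -- replace 1 occurrence(s) of x with (x * x)
  => ( x * x ) <= 20
stmt 5: x := 2 + 8  -- replace 2 occurrence(s) of x with (2 + 8)
  => ( ( 2 + 8 ) * ( 2 + 8 ) ) <= 20
stmt 4: y := y * 6  -- replace 0 occurrence(s) of y with (y * 6)
  => ( ( 2 + 8 ) * ( 2 + 8 ) ) <= 20
stmt 3: z := 3 + x  -- replace 0 occurrence(s) of z with (3 + x)
  => ( ( 2 + 8 ) * ( 2 + 8 ) ) <= 20
stmt 2: x := x * y  -- replace 0 occurrence(s) of x with (x * y)
  => ( ( 2 + 8 ) * ( 2 + 8 ) ) <= 20
stmt 1: x := 6 * x  -- replace 0 occurrence(s) of x with (6 * x)
  => ( ( 2 + 8 ) * ( 2 + 8 ) ) <= 20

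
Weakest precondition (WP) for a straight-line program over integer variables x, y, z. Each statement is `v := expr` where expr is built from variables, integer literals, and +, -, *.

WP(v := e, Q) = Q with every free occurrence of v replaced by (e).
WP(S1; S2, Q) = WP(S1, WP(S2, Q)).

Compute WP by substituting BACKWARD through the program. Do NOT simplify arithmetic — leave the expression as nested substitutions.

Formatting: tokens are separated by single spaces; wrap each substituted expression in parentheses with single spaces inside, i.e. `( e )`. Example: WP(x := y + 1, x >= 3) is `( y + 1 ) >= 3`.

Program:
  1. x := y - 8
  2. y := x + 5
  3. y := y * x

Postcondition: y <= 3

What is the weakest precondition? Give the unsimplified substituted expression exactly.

Answer: ( ( ( y - 8 ) + 5 ) * ( y - 8 ) ) <= 3

Derivation:
post: y <= 3
stmt 3: y := y * x  -- replace 1 occurrence(s) of y with (y * x)
  => ( y * x ) <= 3
stmt 2: y := x + 5  -- replace 1 occurrence(s) of y with (x + 5)
  => ( ( x + 5 ) * x ) <= 3
stmt 1: x := y - 8  -- replace 2 occurrence(s) of x with (y - 8)
  => ( ( ( y - 8 ) + 5 ) * ( y - 8 ) ) <= 3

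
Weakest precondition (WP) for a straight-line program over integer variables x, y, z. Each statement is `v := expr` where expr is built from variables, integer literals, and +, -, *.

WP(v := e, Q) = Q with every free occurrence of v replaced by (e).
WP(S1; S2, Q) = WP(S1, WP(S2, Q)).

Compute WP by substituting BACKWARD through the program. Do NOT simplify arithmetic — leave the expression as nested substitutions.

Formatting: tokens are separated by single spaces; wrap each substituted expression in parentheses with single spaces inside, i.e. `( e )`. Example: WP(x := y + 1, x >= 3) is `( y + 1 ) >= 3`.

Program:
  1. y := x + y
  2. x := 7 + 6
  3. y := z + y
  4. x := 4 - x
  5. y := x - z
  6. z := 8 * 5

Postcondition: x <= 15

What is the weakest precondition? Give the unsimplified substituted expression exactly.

post: x <= 15
stmt 6: z := 8 * 5  -- replace 0 occurrence(s) of z with (8 * 5)
  => x <= 15
stmt 5: y := x - z  -- replace 0 occurrence(s) of y with (x - z)
  => x <= 15
stmt 4: x := 4 - x  -- replace 1 occurrence(s) of x with (4 - x)
  => ( 4 - x ) <= 15
stmt 3: y := z + y  -- replace 0 occurrence(s) of y with (z + y)
  => ( 4 - x ) <= 15
stmt 2: x := 7 + 6  -- replace 1 occurrence(s) of x with (7 + 6)
  => ( 4 - ( 7 + 6 ) ) <= 15
stmt 1: y := x + y  -- replace 0 occurrence(s) of y with (x + y)
  => ( 4 - ( 7 + 6 ) ) <= 15

Answer: ( 4 - ( 7 + 6 ) ) <= 15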